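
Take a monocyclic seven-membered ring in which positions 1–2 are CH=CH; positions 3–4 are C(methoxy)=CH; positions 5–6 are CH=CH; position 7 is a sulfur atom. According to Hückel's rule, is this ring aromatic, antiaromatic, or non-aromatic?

Antiaromatic

The p orbitals form a continuous loop: every atom in a ring double bond is sp² and brings one electron to the p orbital; the sulfur donates one lone pair from its p orbital. The ring is fully conjugated.
π-electron count: 3 × 2 = 6 from the double-bond units + 2 from the S atom = 8.
8 is a 4n count (n = 2), so the planar conjugated ring is antiaromatic.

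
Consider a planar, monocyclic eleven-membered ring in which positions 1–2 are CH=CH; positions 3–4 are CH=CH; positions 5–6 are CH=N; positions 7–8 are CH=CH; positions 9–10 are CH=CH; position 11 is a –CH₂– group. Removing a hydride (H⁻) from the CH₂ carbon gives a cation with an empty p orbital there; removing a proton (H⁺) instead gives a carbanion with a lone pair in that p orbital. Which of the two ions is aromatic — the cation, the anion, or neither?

Once that carbon is sp², every ring atom has a p orbital and both ions are fully conjugated.
Cation: 5 × 2 + 0 = 10 π electrons → 4(2)+2, aromatic.
Anion: 5 × 2 + 2 = 12 π electrons → 4(3), antiaromatic.

The cation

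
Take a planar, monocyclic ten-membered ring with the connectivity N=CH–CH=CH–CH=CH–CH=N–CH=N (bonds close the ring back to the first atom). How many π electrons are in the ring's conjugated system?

Check conjugation: the double-bond atoms are sp², each contributing one p electron; the doubly-bonded nitrogens are pyridine-type — their lone pairs lie in the ring plane, leaving one electron in the p orbital — every position has a p orbital, so the cyclic π system is continuous.
Counting π electrons: 5 × 2 = 10 from the 5 double-bond units.

10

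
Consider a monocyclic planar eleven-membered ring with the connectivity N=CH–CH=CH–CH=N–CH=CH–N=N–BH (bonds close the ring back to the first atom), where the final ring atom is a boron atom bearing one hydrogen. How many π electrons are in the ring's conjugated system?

All ring atoms are sp² and supply a p orbital to the ring (the double-bond atoms are sp², each contributing one p electron; each =N– nitrogen is pyridine-type (lone pair in the sp² plane, one electron in the p orbital); the boron has an empty p orbital); the conjugation is uninterrupted.
Tallying contributions gives 5 × 2 = 10 from the double-bond units + 0 from the BH atom = 10.

10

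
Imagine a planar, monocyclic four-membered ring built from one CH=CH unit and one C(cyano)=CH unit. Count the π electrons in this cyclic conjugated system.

All ring atoms are sp² and supply a p orbital to the ring (each doubly-bonded ring atom is sp² with one p-orbital electron); the conjugation is uninterrupted.
Tallying contributions gives 2 × 2 = 4 from the 2 double-bond units.

4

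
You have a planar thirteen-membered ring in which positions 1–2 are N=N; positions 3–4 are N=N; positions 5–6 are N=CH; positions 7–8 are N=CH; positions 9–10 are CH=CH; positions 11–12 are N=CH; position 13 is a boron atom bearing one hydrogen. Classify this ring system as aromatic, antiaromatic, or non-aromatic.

Antiaromatic

Check conjugation: each doubly-bonded ring atom is sp² with one p-orbital electron; the doubly-bonded nitrogens are pyridine-type — their lone pairs lie in the ring plane, leaving one electron in the p orbital; the boron has an empty p orbital — every position has a p orbital, so the cyclic π system is continuous.
Counting π electrons: 6 × 2 = 12 from the double-bond units + 0 from the BH atom = 12.
With 12 = 4·3 π electrons, Hückel's rule classifies the planar ring as antiaromatic.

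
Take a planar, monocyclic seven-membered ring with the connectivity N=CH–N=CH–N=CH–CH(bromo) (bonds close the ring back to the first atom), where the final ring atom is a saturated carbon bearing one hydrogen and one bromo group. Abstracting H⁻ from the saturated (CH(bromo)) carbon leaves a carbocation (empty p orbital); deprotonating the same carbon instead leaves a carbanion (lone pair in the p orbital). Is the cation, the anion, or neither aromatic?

Once that carbon is sp², every ring atom has a p orbital and both ions are fully conjugated.
Cation: 3 × 2 + 0 = 6 π electrons → 4(1)+2, aromatic.
Anion: 3 × 2 + 2 = 8 π electrons → 4(2), antiaromatic.

The cation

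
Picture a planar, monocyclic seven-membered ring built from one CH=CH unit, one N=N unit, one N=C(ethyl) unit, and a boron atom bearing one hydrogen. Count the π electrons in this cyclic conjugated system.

6

Every ring atom contributes a p orbital perpendicular to the ring (each doubly-bonded ring atom is sp² with one p-orbital electron; each sp² =N– keeps its lone pair in-plane and puts one electron into the π system; the boron has an empty p orbital), so the π system is cyclic and fully conjugated.
Counting π electrons: 3 × 2 = 6 from the double-bond units + 0 from the BH atom = 6.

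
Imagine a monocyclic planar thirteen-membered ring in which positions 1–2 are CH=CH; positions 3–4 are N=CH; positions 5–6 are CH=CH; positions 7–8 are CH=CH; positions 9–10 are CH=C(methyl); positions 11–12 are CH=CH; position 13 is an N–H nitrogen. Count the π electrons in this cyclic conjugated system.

14

The p orbitals form a continuous loop: the double-bond atoms are sp², each contributing one p electron; each =N– nitrogen is pyridine-type (lone pair in the sp² plane, one electron in the p orbital); the pyrrole-type nitrogen donates its lone pair from the p orbital. The ring is fully conjugated.
Adding the contributions, 6 × 2 = 12 from the double-bond units + 2 from the NH atom = 14.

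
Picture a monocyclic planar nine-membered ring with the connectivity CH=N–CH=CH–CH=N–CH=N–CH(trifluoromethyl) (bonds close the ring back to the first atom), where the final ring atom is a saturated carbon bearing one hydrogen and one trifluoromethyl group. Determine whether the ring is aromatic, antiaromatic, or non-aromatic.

The CH(trifluoromethyl) carbon is saturated: that saturated carbon is sp³ and has no p orbital in the ring π system. Conjugation is not continuous around the ring.
A ring that is not fully conjugated cannot be aromatic or antiaromatic regardless of its π-electron count.

Non-aromatic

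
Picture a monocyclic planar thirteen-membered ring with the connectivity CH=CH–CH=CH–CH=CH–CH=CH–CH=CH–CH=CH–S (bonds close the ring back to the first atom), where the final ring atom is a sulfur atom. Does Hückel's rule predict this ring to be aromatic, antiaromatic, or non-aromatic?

Aromatic

Check conjugation: each doubly-bonded ring atom is sp² with one p-orbital electron; the sulfur donates one lone pair from its p orbital — every position has a p orbital, so the cyclic π system is continuous.
π-electron count: 6 × 2 = 12 from the double-bond units + 2 from the S atom = 14.
That gives a 4n+2 count (14, n = 3).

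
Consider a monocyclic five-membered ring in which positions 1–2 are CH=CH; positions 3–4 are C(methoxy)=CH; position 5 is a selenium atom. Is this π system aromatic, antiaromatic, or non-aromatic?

Aromatic

Check conjugation: each doubly-bonded ring atom is sp² with one p-orbital electron; the selenium donates one lone pair from its p orbital — every position has a p orbital, so the cyclic π system is continuous.
Counting π electrons: 2 × 2 = 4 from the double-bond units + 2 from the Se atom = 6.
6 = 4(1) + 2, which satisfies Hückel's 4n+2 rule.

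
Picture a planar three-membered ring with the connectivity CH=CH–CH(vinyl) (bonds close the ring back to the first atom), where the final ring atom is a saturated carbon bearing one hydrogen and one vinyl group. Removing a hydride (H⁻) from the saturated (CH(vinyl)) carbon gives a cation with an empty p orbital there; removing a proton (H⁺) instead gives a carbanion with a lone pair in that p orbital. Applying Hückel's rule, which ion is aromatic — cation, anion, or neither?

The cation

In either ion the ring is fully conjugated: every atom, including the new sp² carbon, supplies a p orbital.
Cation: 1 × 2 + 0 = 2 π electrons → 4(0)+2, aromatic.
Anion: 1 × 2 + 2 = 4 π electrons → 4(1), antiaromatic.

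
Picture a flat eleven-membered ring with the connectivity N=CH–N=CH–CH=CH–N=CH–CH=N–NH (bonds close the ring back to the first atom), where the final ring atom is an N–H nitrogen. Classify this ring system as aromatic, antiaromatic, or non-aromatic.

Antiaromatic

All ring atoms are sp² and supply a p orbital to the ring (each doubly-bonded ring atom is sp² with one p-orbital electron; each =N– nitrogen is pyridine-type (lone pair in the sp² plane, one electron in the p orbital); the pyrrole-type nitrogen donates its lone pair from the p orbital); the conjugation is uninterrupted.
Adding the contributions, 5 × 2 = 10 from the double-bond units + 2 from the NH atom = 12.
12 = 4(3); a planar, fully conjugated 4n system is antiaromatic.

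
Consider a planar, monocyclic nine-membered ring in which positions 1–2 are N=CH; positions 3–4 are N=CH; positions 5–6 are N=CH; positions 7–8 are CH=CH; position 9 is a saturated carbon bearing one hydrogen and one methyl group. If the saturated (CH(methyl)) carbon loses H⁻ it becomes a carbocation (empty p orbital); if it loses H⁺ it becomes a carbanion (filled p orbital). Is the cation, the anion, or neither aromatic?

Both ions have a continuous loop of p orbitals — each ring atom is sp².
Cation: 4 × 2 + 0 = 8 π electrons → 4(2), antiaromatic.
Anion: 4 × 2 + 2 = 10 π electrons → 4(2)+2, aromatic.

The anion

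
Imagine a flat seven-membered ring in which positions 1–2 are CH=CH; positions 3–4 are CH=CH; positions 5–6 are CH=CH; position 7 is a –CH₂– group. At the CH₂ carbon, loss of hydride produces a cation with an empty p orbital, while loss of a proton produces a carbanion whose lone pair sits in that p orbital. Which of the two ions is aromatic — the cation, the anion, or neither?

The cation

Once that carbon is sp², every ring atom has a p orbital and both ions are fully conjugated.
Cation: 3 × 2 + 0 = 6 π electrons → 4(1)+2, aromatic.
Anion: 3 × 2 + 2 = 8 π electrons → 4(2), antiaromatic.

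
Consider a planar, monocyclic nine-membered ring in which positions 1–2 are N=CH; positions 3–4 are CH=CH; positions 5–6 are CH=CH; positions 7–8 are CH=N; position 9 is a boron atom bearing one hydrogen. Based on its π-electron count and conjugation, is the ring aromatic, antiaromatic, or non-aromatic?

All ring atoms are sp² and supply a p orbital to the ring (the double-bond atoms are sp², each contributing one p electron; each sp² =N– keeps its lone pair in-plane and puts one electron into the π system; the boron has an empty p orbital); the conjugation is uninterrupted.
Tallying contributions gives 4 × 2 = 8 from the double-bond units + 0 from the BH atom = 8.
8 = 4(2); a planar, fully conjugated 4n system is antiaromatic.

Antiaromatic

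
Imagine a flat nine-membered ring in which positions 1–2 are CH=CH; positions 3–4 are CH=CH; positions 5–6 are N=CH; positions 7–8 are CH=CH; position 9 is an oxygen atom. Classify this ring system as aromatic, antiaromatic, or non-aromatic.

Aromatic

All ring atoms are sp² and supply a p orbital to the ring (the double-bond atoms are sp², each contributing one p electron; the doubly-bonded nitrogens are pyridine-type — their lone pairs lie in the ring plane, leaving one electron in the p orbital; the oxygen donates one lone pair from its p orbital); the conjugation is uninterrupted.
Counting π electrons: 4 × 2 = 8 from the double-bond units + 2 from the O atom = 10.
That gives a 4n+2 count (10, n = 2).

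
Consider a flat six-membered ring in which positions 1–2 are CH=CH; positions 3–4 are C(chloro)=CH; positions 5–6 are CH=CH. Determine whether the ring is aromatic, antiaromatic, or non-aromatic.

Aromatic

All ring atoms are sp² and supply a p orbital to the ring (the double-bond atoms are sp², each contributing one p electron); the conjugation is uninterrupted.
Adding the contributions, 3 × 2 = 6 from the 3 double-bond units.
That gives a 4n+2 count (6, n = 1).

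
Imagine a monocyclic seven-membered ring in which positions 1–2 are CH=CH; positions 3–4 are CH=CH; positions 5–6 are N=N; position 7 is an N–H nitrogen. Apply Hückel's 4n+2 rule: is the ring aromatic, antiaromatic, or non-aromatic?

Antiaromatic

All ring atoms are sp² and supply a p orbital to the ring (every atom in a ring double bond is sp² and brings one electron to the p orbital; each sp² =N– keeps its lone pair in-plane and puts one electron into the π system; the pyrrole-type nitrogen donates its lone pair from the p orbital); the conjugation is uninterrupted.
π-electron count: 3 × 2 = 6 from the double-bond units + 2 from the NH atom = 8.
8 = 4(2); a planar, fully conjugated 4n system is antiaromatic.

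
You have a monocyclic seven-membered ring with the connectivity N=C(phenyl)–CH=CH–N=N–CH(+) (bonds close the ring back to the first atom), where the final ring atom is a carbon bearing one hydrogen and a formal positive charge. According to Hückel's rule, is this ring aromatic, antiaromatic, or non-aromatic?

Check conjugation: the double-bond atoms are sp², each contributing one p electron; the doubly-bonded nitrogens are pyridine-type — their lone pairs lie in the ring plane, leaving one electron in the p orbital; the carbocation has an empty p orbital — every position has a p orbital, so the cyclic π system is continuous.
Tallying contributions gives 3 × 2 = 6 from the double-bond units + 0 from the CH(+) atom = 6.
Since 6 = 4·1 + 2, the ring meets the 4n+2 criterion.

Aromatic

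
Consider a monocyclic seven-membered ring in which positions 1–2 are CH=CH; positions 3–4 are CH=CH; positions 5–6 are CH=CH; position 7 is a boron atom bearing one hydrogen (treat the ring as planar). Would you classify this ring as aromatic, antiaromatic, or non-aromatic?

Aromatic

The p orbitals form a continuous loop: each doubly-bonded ring atom is sp² with one p-orbital electron; the boron has an empty p orbital. The ring is fully conjugated.
Adding the contributions, 3 × 2 = 6 from the double-bond units + 0 from the BH atom = 6.
Since 6 = 4·1 + 2, the ring meets the 4n+2 criterion.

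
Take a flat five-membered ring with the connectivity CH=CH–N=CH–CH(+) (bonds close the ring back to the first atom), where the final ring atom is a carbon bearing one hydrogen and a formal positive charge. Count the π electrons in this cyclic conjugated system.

All ring atoms are sp² and supply a p orbital to the ring (each doubly-bonded ring atom is sp² with one p-orbital electron; the doubly-bonded nitrogens are pyridine-type — their lone pairs lie in the ring plane, leaving one electron in the p orbital; the carbocation has an empty p orbital); the conjugation is uninterrupted.
Counting π electrons: 2 × 2 = 4 from the double-bond units + 0 from the CH(+) atom = 4.

4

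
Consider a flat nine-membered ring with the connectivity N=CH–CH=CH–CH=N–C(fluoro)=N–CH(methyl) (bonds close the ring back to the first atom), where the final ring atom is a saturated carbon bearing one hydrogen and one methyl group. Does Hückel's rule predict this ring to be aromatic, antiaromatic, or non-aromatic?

Non-aromatic

Because that saturated carbon is sp³ and has no p orbital in the ring π system at the CH(methyl) position, the π system cannot extend all the way around the ring.
A ring that is not fully conjugated cannot be aromatic or antiaromatic regardless of its π-electron count.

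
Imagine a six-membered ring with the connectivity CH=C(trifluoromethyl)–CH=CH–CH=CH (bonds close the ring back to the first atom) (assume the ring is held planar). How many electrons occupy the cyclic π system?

6

The p orbitals form a continuous loop: each doubly-bonded ring atom is sp² with one p-orbital electron. The ring is fully conjugated.
Counting π electrons: 3 × 2 = 6 from the 3 double-bond units.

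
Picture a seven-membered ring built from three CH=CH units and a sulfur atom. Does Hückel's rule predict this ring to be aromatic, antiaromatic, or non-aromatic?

Antiaromatic

The p orbitals form a continuous loop: each doubly-bonded ring atom is sp² with one p-orbital electron; the sulfur donates one lone pair from its p orbital. The ring is fully conjugated.
Adding the contributions, 3 × 2 = 6 from the double-bond units + 2 from the S atom = 8.
With 8 = 4·2 π electrons, Hückel's rule classifies the planar ring as antiaromatic.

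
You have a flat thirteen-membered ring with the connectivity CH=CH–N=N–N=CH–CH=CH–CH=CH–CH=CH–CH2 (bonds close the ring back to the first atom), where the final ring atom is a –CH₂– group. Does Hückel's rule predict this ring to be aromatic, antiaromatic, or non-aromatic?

Because the tetrahedral CH₂ carbon is sp³ and has no p orbital in the ring π system at the CH2 position, the π system cannot extend all the way around the ring.
Without a continuous loop of overlapping p orbitals the Hückel electron count never comes into play.

Non-aromatic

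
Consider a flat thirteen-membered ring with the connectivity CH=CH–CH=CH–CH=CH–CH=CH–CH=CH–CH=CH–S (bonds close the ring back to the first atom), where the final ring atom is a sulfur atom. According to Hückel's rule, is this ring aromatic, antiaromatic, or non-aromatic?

Aromatic

Every ring atom contributes a p orbital perpendicular to the ring (every atom in a ring double bond is sp² and brings one electron to the p orbital; the sulfur donates one lone pair from its p orbital), so the π system is cyclic and fully conjugated.
π-electron count: 6 × 2 = 12 from the double-bond units + 2 from the S atom = 14.
With 14 π electrons (n = 3), the Hückel 4n+2 condition holds.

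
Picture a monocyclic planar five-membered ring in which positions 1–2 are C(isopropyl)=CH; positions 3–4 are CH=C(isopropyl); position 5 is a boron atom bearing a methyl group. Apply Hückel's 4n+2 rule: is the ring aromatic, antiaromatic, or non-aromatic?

All ring atoms are sp² and supply a p orbital to the ring (each doubly-bonded ring atom is sp² with one p-orbital electron; the boron has an empty p orbital); the conjugation is uninterrupted.
Tallying contributions gives 2 × 2 = 4 from the double-bond units + 0 from the B(methyl) atom = 4.
With 4 = 4·1 π electrons, Hückel's rule classifies the planar ring as antiaromatic.

Antiaromatic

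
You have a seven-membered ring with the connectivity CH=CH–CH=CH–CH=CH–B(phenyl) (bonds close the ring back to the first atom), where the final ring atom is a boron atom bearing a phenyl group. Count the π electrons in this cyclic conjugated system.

The p orbitals form a continuous loop: every atom in a ring double bond is sp² and brings one electron to the p orbital; the boron has an empty p orbital. The ring is fully conjugated.
Adding the contributions, 3 × 2 = 6 from the double-bond units + 0 from the B(phenyl) atom = 6.

6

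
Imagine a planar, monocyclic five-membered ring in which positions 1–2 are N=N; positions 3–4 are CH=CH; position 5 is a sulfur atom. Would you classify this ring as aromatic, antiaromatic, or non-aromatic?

Aromatic

Every ring atom contributes a p orbital perpendicular to the ring (every atom in a ring double bond is sp² and brings one electron to the p orbital; each =N– nitrogen is pyridine-type (lone pair in the sp² plane, one electron in the p orbital); the sulfur donates one lone pair from its p orbital), so the π system is cyclic and fully conjugated.
Counting π electrons: 2 × 2 = 4 from the double-bond units + 2 from the S atom = 6.
That gives a 4n+2 count (6, n = 1).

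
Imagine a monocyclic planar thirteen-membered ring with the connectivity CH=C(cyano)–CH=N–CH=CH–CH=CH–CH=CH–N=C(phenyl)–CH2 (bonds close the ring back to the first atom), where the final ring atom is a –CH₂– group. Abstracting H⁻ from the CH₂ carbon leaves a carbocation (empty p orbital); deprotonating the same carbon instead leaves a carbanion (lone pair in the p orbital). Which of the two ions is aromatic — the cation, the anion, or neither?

Both ions have a continuous loop of p orbitals — each ring atom is sp².
Cation: 6 × 2 + 0 = 12 π electrons → 4(3), antiaromatic.
Anion: 6 × 2 + 2 = 14 π electrons → 4(3)+2, aromatic.

The anion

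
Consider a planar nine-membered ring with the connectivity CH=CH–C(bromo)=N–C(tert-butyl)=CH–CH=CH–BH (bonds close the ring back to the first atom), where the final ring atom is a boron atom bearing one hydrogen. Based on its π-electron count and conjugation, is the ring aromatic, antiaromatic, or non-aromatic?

Antiaromatic

All ring atoms are sp² and supply a p orbital to the ring (each doubly-bonded ring atom is sp² with one p-orbital electron; the doubly-bonded nitrogens are pyridine-type — their lone pairs lie in the ring plane, leaving one electron in the p orbital; the boron has an empty p orbital); the conjugation is uninterrupted.
Counting π electrons: 4 × 2 = 8 from the double-bond units + 0 from the BH atom = 8.
8 is a 4n count (n = 2), so the planar conjugated ring is antiaromatic.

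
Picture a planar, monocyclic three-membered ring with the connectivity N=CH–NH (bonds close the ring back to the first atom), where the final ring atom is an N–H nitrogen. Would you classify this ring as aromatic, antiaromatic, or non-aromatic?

All ring atoms are sp² and supply a p orbital to the ring (the double-bond atoms are sp², each contributing one p electron; each sp² =N– keeps its lone pair in-plane and puts one electron into the π system; the pyrrole-type nitrogen donates its lone pair from the p orbital); the conjugation is uninterrupted.
π-electron count: 1 × 2 = 2 from the double-bond unit + 2 from the NH atom = 4.
4 is a 4n count (n = 1), so the planar conjugated ring is antiaromatic.

Antiaromatic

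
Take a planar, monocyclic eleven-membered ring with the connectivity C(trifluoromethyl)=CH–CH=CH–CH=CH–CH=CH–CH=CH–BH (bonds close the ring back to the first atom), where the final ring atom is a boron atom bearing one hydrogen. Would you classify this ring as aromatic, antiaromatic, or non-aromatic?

Aromatic

All ring atoms are sp² and supply a p orbital to the ring (every atom in a ring double bond is sp² and brings one electron to the p orbital; the boron has an empty p orbital); the conjugation is uninterrupted.
Counting π electrons: 5 × 2 = 10 from the double-bond units + 0 from the BH atom = 10.
That gives a 4n+2 count (10, n = 2).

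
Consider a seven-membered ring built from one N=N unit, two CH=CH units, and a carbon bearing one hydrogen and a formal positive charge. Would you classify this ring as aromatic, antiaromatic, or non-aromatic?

The p orbitals form a continuous loop: the double-bond atoms are sp², each contributing one p electron; each =N– nitrogen is pyridine-type (lone pair in the sp² plane, one electron in the p orbital); the carbocation has an empty p orbital. The ring is fully conjugated.
Adding the contributions, 3 × 2 = 6 from the double-bond units + 0 from the CH(+) atom = 6.
6 = 4(1) + 2, which satisfies Hückel's 4n+2 rule.

Aromatic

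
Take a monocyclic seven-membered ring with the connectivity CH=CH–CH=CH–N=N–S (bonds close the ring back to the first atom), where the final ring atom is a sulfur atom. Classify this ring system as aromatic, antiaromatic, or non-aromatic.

Every ring atom contributes a p orbital perpendicular to the ring (every atom in a ring double bond is sp² and brings one electron to the p orbital; the doubly-bonded nitrogens are pyridine-type — their lone pairs lie in the ring plane, leaving one electron in the p orbital; the sulfur donates one lone pair from its p orbital), so the π system is cyclic and fully conjugated.
π-electron count: 3 × 2 = 6 from the double-bond units + 2 from the S atom = 8.
With 8 = 4·2 π electrons, Hückel's rule classifies the planar ring as antiaromatic.

Antiaromatic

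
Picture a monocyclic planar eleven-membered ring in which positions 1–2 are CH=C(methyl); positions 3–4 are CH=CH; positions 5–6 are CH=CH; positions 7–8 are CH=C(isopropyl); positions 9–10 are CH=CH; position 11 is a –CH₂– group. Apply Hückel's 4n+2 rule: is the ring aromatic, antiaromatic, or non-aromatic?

Because the tetrahedral CH₂ carbon is sp³ and has no p orbital in the ring π system at the CH2 position, the π system cannot extend all the way around the ring.
Broken conjugation rules out both aromaticity and antiaromaticity.

Non-aromatic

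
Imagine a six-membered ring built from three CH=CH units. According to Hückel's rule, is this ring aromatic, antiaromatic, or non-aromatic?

Aromatic

All ring atoms are sp² and supply a p orbital to the ring (the double-bond atoms are sp², each contributing one p electron); the conjugation is uninterrupted.
Adding the contributions, 3 × 2 = 6 from the 3 double-bond units.
With 6 π electrons (n = 1), the Hückel 4n+2 condition holds.
(This ring is benzene.)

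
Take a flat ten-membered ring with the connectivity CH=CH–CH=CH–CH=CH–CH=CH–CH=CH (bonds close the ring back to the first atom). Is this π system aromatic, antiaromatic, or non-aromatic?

Aromatic

All ring atoms are sp² and supply a p orbital to the ring (the double-bond atoms are sp², each contributing one p electron); the conjugation is uninterrupted.
Counting π electrons: 5 × 2 = 10 from the 5 double-bond units.
Since 10 = 4·2 + 2, the ring meets the 4n+2 criterion.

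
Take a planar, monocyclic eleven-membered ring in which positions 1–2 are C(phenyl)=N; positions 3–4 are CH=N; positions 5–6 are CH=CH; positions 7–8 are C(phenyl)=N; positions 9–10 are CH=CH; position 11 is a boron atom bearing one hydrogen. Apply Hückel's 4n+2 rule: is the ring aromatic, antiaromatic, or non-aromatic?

Aromatic

Every ring atom contributes a p orbital perpendicular to the ring (every atom in a ring double bond is sp² and brings one electron to the p orbital; the doubly-bonded nitrogens are pyridine-type — their lone pairs lie in the ring plane, leaving one electron in the p orbital; the boron has an empty p orbital), so the π system is cyclic and fully conjugated.
Tallying contributions gives 5 × 2 = 10 from the double-bond units + 0 from the BH atom = 10.
With 10 π electrons (n = 2), the Hückel 4n+2 condition holds.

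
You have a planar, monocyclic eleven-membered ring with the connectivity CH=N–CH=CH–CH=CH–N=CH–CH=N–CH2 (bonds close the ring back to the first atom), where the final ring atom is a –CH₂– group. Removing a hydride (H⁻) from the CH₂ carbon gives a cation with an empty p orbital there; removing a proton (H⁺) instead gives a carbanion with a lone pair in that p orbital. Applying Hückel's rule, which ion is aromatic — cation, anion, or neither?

In either ion the ring is fully conjugated: every atom, including the new sp² carbon, supplies a p orbital.
Cation: 5 × 2 + 0 = 10 π electrons → 4(2)+2, aromatic.
Anion: 5 × 2 + 2 = 12 π electrons → 4(3), antiaromatic.

The cation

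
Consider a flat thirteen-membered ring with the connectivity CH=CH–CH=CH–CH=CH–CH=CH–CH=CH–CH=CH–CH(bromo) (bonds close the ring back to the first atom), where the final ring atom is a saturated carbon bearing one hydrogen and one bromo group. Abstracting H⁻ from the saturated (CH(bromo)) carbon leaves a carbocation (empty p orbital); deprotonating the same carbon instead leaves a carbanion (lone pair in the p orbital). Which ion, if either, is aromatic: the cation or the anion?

In both ions every ring atom is sp² and contributes a p orbital, so both rings are fully conjugated.
Cation: 6 × 2 + 0 = 12 π electrons → 4(3), antiaromatic.
Anion: 6 × 2 + 2 = 14 π electrons → 4(3)+2, aromatic.

The anion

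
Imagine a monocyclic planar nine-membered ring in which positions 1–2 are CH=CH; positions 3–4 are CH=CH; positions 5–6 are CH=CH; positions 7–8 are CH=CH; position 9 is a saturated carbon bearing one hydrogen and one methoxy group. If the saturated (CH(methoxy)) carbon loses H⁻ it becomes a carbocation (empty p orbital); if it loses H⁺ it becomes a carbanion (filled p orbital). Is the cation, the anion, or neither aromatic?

Both ions have a continuous loop of p orbitals — each ring atom is sp².
Cation: 4 × 2 + 0 = 8 π electrons → 4(2), antiaromatic.
Anion: 4 × 2 + 2 = 10 π electrons → 4(2)+2, aromatic.

The anion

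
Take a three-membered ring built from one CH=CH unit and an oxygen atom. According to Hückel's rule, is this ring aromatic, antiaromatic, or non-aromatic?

Every ring atom contributes a p orbital perpendicular to the ring (each doubly-bonded ring atom is sp² with one p-orbital electron; the oxygen donates one lone pair from its p orbital), so the π system is cyclic and fully conjugated.
π-electron count: 1 × 2 = 2 from the double-bond unit + 2 from the O atom = 4.
With 4 = 4·1 π electrons, Hückel's rule classifies the planar ring as antiaromatic.

Antiaromatic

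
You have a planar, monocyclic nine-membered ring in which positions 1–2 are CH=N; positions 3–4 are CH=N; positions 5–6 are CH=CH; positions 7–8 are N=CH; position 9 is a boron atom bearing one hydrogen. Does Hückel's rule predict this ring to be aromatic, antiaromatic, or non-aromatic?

Antiaromatic

Check conjugation: the double-bond atoms are sp², each contributing one p electron; the doubly-bonded nitrogens are pyridine-type — their lone pairs lie in the ring plane, leaving one electron in the p orbital; the boron has an empty p orbital — every position has a p orbital, so the cyclic π system is continuous.
Counting π electrons: 4 × 2 = 8 from the double-bond units + 0 from the BH atom = 8.
8 = 4(2); a planar, fully conjugated 4n system is antiaromatic.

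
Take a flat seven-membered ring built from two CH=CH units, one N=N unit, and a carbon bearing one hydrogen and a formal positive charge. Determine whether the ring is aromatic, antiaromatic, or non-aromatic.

The p orbitals form a continuous loop: every atom in a ring double bond is sp² and brings one electron to the p orbital; the doubly-bonded nitrogens are pyridine-type — their lone pairs lie in the ring plane, leaving one electron in the p orbital; the carbocation has an empty p orbital. The ring is fully conjugated.
Adding the contributions, 3 × 2 = 6 from the double-bond units + 0 from the CH(+) atom = 6.
Since 6 = 4·1 + 2, the ring meets the 4n+2 criterion.

Aromatic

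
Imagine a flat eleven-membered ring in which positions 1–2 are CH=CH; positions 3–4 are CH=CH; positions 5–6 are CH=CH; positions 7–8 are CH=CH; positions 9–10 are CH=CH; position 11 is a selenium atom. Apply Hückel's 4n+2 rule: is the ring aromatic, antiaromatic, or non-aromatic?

The p orbitals form a continuous loop: every atom in a ring double bond is sp² and brings one electron to the p orbital; the selenium donates one lone pair from its p orbital. The ring is fully conjugated.
Tallying contributions gives 5 × 2 = 10 from the double-bond units + 2 from the Se atom = 12.
12 = 4(3); a planar, fully conjugated 4n system is antiaromatic.

Antiaromatic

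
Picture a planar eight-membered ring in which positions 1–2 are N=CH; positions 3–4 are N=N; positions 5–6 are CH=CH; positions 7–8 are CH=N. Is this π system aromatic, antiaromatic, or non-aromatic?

Antiaromatic

All ring atoms are sp² and supply a p orbital to the ring (each doubly-bonded ring atom is sp² with one p-orbital electron; each sp² =N– keeps its lone pair in-plane and puts one electron into the π system); the conjugation is uninterrupted.
π-electron count: 4 × 2 = 8 from the 4 double-bond units.
With 8 = 4·2 π electrons, Hückel's rule classifies the planar ring as antiaromatic.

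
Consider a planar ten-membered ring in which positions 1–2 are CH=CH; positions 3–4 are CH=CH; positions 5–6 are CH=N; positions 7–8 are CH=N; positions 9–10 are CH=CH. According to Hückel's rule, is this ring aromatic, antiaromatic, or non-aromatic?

All ring atoms are sp² and supply a p orbital to the ring (every atom in a ring double bond is sp² and brings one electron to the p orbital; each sp² =N– keeps its lone pair in-plane and puts one electron into the π system); the conjugation is uninterrupted.
Adding the contributions, 5 × 2 = 10 from the 5 double-bond units.
10 = 4(2) + 2, which satisfies Hückel's 4n+2 rule.

Aromatic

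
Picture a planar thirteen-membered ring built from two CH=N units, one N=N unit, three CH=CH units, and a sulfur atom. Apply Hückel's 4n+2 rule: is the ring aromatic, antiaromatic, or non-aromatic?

Aromatic

The p orbitals form a continuous loop: every atom in a ring double bond is sp² and brings one electron to the p orbital; each =N– nitrogen is pyridine-type (lone pair in the sp² plane, one electron in the p orbital); the sulfur donates one lone pair from its p orbital. The ring is fully conjugated.
Adding the contributions, 6 × 2 = 12 from the double-bond units + 2 from the S atom = 14.
Since 14 = 4·3 + 2, the ring meets the 4n+2 criterion.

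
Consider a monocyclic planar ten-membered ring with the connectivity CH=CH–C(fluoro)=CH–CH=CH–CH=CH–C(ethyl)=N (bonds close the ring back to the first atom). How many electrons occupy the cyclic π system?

All ring atoms are sp² and supply a p orbital to the ring (the double-bond atoms are sp², each contributing one p electron; the doubly-bonded nitrogens are pyridine-type — their lone pairs lie in the ring plane, leaving one electron in the p orbital); the conjugation is uninterrupted.
π-electron count: 5 × 2 = 10 from the 5 double-bond units.

10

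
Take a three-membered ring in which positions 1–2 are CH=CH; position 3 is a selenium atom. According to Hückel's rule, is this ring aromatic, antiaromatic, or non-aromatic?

All ring atoms are sp² and supply a p orbital to the ring (the double-bond atoms are sp², each contributing one p electron; the selenium donates one lone pair from its p orbital); the conjugation is uninterrupted.
Tallying contributions gives 1 × 2 = 2 from the double-bond unit + 2 from the Se atom = 4.
With 4 = 4·1 π electrons, Hückel's rule classifies the planar ring as antiaromatic.

Antiaromatic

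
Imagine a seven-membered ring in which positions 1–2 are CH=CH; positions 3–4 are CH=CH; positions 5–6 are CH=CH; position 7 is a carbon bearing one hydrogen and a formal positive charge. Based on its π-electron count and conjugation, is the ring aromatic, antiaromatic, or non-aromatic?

The p orbitals form a continuous loop: each doubly-bonded ring atom is sp² with one p-orbital electron; the carbocation has an empty p orbital. The ring is fully conjugated.
Tallying contributions gives 3 × 2 = 6 from the double-bond units + 0 from the CH(+) atom = 6.
With 6 π electrons (n = 1), the Hückel 4n+2 condition holds.
This is the tropylium cation.

Aromatic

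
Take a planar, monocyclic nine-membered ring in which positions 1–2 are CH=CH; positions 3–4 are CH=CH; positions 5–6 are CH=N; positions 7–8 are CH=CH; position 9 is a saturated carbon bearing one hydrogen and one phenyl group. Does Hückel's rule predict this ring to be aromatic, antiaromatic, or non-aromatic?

The CH(phenyl) carbon is saturated: that saturated carbon is sp³ and has no p orbital in the ring π system. Conjugation is not continuous around the ring.
A ring that is not fully conjugated cannot be aromatic or antiaromatic regardless of its π-electron count.

Non-aromatic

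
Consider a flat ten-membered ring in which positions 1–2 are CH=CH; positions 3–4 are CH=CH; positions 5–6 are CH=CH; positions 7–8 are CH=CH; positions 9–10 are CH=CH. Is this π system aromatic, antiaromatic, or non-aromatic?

Check conjugation: the double-bond atoms are sp², each contributing one p electron — every position has a p orbital, so the cyclic π system is continuous.
Adding the contributions, 5 × 2 = 10 from the 5 double-bond units.
With 10 π electrons (n = 2), the Hückel 4n+2 condition holds.

Aromatic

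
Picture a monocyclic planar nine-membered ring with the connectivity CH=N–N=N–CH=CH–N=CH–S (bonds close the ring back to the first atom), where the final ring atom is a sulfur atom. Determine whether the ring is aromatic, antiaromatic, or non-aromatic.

The p orbitals form a continuous loop: every atom in a ring double bond is sp² and brings one electron to the p orbital; the doubly-bonded nitrogens are pyridine-type — their lone pairs lie in the ring plane, leaving one electron in the p orbital; the sulfur donates one lone pair from its p orbital. The ring is fully conjugated.
Tallying contributions gives 4 × 2 = 8 from the double-bond units + 2 from the S atom = 10.
That gives a 4n+2 count (10, n = 2).

Aromatic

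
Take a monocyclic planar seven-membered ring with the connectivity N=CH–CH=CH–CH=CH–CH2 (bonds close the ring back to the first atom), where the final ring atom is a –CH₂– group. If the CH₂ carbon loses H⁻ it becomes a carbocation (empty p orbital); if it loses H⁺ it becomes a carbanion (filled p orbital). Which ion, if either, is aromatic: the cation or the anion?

The cation

In both ions every ring atom is sp² and contributes a p orbital, so both rings are fully conjugated.
Cation: 3 × 2 + 0 = 6 π electrons → 4(1)+2, aromatic.
Anion: 3 × 2 + 2 = 8 π electrons → 4(2), antiaromatic.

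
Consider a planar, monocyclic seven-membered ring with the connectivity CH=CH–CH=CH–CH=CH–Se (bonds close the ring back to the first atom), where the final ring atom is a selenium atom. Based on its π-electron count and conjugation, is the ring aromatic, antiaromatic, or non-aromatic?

Every ring atom contributes a p orbital perpendicular to the ring (each doubly-bonded ring atom is sp² with one p-orbital electron; the selenium donates one lone pair from its p orbital), so the π system is cyclic and fully conjugated.
Counting π electrons: 3 × 2 = 6 from the double-bond units + 2 from the Se atom = 8.
8 is a 4n count (n = 2), so the planar conjugated ring is antiaromatic.

Antiaromatic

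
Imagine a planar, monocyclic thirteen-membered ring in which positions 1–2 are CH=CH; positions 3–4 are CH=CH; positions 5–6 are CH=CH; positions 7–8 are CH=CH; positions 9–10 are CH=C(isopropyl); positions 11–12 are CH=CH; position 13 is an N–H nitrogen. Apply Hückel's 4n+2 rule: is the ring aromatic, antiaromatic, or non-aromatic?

Aromatic

All ring atoms are sp² and supply a p orbital to the ring (every atom in a ring double bond is sp² and brings one electron to the p orbital; the pyrrole-type nitrogen donates its lone pair from the p orbital); the conjugation is uninterrupted.
Adding the contributions, 6 × 2 = 12 from the double-bond units + 2 from the NH atom = 14.
With 14 π electrons (n = 3), the Hückel 4n+2 condition holds.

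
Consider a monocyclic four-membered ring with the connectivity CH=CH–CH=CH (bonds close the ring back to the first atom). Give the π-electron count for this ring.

The p orbitals form a continuous loop: each doubly-bonded ring atom is sp² with one p-orbital electron. The ring is fully conjugated.
Adding the contributions, 2 × 2 = 4 from the 2 double-bond units.

4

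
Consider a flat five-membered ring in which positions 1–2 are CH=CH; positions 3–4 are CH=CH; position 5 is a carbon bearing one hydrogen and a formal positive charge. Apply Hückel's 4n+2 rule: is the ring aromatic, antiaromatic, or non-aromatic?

The p orbitals form a continuous loop: each doubly-bonded ring atom is sp² with one p-orbital electron; the carbocation has an empty p orbital. The ring is fully conjugated.
Tallying contributions gives 2 × 2 = 4 from the double-bond units + 0 from the CH(+) atom = 4.
A 4n π count (4, n = 1) in a planar conjugated ring means antiaromatic.

Antiaromatic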